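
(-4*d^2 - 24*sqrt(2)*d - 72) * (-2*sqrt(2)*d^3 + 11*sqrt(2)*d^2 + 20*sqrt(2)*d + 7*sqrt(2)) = 8*sqrt(2)*d^5 - 44*sqrt(2)*d^4 + 96*d^4 - 528*d^3 + 64*sqrt(2)*d^3 - 820*sqrt(2)*d^2 - 960*d^2 - 1440*sqrt(2)*d - 336*d - 504*sqrt(2)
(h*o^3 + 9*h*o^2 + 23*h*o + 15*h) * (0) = 0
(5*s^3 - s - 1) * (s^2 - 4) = 5*s^5 - 21*s^3 - s^2 + 4*s + 4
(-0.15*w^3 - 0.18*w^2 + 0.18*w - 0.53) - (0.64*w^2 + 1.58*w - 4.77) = -0.15*w^3 - 0.82*w^2 - 1.4*w + 4.24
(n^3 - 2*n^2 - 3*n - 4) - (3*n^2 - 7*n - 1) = n^3 - 5*n^2 + 4*n - 3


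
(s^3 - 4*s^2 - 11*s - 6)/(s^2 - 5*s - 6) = s + 1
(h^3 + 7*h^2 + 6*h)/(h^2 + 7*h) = (h^2 + 7*h + 6)/(h + 7)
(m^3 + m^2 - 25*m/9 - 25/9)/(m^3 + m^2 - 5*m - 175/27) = 3*(3*m^2 - 2*m - 5)/(9*m^2 - 6*m - 35)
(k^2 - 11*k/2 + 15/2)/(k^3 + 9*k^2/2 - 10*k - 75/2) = (2*k - 5)/(2*k^2 + 15*k + 25)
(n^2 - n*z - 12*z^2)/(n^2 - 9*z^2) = (-n + 4*z)/(-n + 3*z)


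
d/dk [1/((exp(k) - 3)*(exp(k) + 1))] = 2*(1 - exp(k))*exp(k)/(exp(4*k) - 4*exp(3*k) - 2*exp(2*k) + 12*exp(k) + 9)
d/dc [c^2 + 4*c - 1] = 2*c + 4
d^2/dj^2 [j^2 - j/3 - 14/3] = 2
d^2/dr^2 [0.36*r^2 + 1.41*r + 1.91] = 0.720000000000000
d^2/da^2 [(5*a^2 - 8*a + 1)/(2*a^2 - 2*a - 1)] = 6*(-4*a^3 + 14*a^2 - 20*a + 9)/(8*a^6 - 24*a^5 + 12*a^4 + 16*a^3 - 6*a^2 - 6*a - 1)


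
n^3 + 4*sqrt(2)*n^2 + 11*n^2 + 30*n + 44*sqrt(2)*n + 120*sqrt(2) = (n + 5)*(n + 6)*(n + 4*sqrt(2))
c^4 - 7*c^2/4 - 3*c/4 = c*(c - 3/2)*(c + 1/2)*(c + 1)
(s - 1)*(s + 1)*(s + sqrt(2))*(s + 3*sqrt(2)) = s^4 + 4*sqrt(2)*s^3 + 5*s^2 - 4*sqrt(2)*s - 6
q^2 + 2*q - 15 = (q - 3)*(q + 5)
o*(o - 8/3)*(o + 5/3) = o^3 - o^2 - 40*o/9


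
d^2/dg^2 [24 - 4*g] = 0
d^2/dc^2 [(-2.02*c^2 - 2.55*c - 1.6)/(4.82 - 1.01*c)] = (121.951036 - 7.105427357601e-15*c)/(1.030301*c^3 - 14.750646*c^2 + 70.394172*c - 111.980168)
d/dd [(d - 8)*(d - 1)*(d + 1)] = 3*d^2 - 16*d - 1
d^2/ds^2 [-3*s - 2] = 0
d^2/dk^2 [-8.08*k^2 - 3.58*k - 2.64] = -16.1600000000000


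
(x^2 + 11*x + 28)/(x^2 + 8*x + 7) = (x + 4)/(x + 1)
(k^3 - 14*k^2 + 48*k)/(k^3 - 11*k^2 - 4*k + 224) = k*(k - 6)/(k^2 - 3*k - 28)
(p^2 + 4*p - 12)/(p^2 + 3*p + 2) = (p^2 + 4*p - 12)/(p^2 + 3*p + 2)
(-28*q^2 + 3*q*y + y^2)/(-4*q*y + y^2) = (7*q + y)/y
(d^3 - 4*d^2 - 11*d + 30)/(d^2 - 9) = (d^2 - 7*d + 10)/(d - 3)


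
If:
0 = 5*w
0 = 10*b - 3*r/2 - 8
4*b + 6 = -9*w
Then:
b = -3/2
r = -46/3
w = 0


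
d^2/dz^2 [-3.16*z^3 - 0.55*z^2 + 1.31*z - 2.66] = -18.96*z - 1.1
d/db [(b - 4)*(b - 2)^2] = (b - 2)*(3*b - 10)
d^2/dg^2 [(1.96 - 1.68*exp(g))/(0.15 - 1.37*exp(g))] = (-3.333484*exp(g) - 0.36498)*exp(g)/(2.571353*exp(3*g) - 0.844605*exp(2*g) + 0.092475*exp(g) - 0.003375)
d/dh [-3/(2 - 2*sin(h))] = -3*cos(h)/(2*(sin(h) - 1)^2)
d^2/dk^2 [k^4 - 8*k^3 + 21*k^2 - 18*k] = 12*k^2 - 48*k + 42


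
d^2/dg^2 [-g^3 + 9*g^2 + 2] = 18 - 6*g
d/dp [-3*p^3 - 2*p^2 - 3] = p*(-9*p - 4)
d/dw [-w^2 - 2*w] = -2*w - 2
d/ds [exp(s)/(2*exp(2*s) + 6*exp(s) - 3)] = (-2*exp(2*s) - 3)*exp(s)/(4*exp(4*s) + 24*exp(3*s) + 24*exp(2*s) - 36*exp(s) + 9)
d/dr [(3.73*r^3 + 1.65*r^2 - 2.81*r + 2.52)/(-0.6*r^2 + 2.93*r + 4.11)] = (-2.238*r^4 + 21.8578*r^3 + 49.1394*r^2 + 16.587*r - 18.9327)/(0.36*r^4 - 3.516*r^3 + 3.6529*r^2 + 24.0846*r + 16.8921)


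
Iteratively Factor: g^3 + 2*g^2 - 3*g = (g + 3)*(g^2 - g) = g*(g + 3)*(g - 1)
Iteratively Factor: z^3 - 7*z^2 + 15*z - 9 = (z - 3)*(z^2 - 4*z + 3) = (z - 3)*(z - 1)*(z - 3)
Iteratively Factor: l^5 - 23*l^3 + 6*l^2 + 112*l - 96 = (l - 2)*(l^4 + 2*l^3 - 19*l^2 - 32*l + 48) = (l - 2)*(l + 4)*(l^3 - 2*l^2 - 11*l + 12) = (l - 4)*(l - 2)*(l + 4)*(l^2 + 2*l - 3) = (l - 4)*(l - 2)*(l + 3)*(l + 4)*(l - 1)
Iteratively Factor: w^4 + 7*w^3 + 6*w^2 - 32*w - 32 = (w + 1)*(w^3 + 6*w^2 - 32) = (w + 1)*(w + 4)*(w^2 + 2*w - 8) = (w + 1)*(w + 4)^2*(w - 2)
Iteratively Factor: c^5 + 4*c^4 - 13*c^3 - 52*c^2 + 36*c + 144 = (c + 4)*(c^4 - 13*c^2 + 36) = (c - 3)*(c + 4)*(c^3 + 3*c^2 - 4*c - 12) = (c - 3)*(c + 2)*(c + 4)*(c^2 + c - 6) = (c - 3)*(c + 2)*(c + 3)*(c + 4)*(c - 2)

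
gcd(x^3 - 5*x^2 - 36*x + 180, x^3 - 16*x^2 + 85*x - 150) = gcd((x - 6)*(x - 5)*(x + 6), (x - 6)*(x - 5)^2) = x^2 - 11*x + 30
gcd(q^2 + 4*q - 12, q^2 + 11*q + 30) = q + 6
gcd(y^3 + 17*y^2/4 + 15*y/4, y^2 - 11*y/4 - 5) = y + 5/4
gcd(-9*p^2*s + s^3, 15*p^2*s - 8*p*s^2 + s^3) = 3*p*s - s^2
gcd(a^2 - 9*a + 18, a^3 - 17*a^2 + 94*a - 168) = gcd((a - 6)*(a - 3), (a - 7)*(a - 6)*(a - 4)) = a - 6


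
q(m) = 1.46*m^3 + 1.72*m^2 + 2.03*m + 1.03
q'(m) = 4.38*m^2 + 3.44*m + 2.03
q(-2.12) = -9.45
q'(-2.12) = 14.42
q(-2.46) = -15.29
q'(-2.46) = 20.07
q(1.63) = 15.23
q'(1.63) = 19.27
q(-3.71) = -57.38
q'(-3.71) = 49.55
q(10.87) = 2101.50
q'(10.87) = 556.95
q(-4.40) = -98.97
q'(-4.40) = 71.69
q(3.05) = 64.65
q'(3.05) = 53.27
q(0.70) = 3.79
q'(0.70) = 6.58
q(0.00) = 1.03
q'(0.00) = 2.03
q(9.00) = 1222.96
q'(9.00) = 387.77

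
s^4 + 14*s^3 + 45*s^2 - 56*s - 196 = (s - 2)*(s + 2)*(s + 7)^2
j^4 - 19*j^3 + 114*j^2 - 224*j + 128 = (j - 8)^2*(j - 2)*(j - 1)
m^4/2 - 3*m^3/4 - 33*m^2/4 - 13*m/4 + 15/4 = (m/2 + 1/2)*(m - 5)*(m - 1/2)*(m + 3)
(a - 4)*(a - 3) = a^2 - 7*a + 12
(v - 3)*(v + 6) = v^2 + 3*v - 18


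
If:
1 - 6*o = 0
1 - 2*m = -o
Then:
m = 7/12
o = 1/6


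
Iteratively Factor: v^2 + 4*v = (v + 4)*(v)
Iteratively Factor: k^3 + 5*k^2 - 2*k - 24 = (k + 4)*(k^2 + k - 6) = (k + 3)*(k + 4)*(k - 2)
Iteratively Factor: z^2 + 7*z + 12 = (z + 4)*(z + 3)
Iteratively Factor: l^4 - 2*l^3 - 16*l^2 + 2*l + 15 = (l - 5)*(l^3 + 3*l^2 - l - 3) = (l - 5)*(l + 1)*(l^2 + 2*l - 3) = (l - 5)*(l + 1)*(l + 3)*(l - 1)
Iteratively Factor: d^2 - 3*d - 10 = (d - 5)*(d + 2)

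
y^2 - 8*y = y*(y - 8)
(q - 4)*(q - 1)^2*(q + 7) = q^4 + q^3 - 33*q^2 + 59*q - 28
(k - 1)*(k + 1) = k^2 - 1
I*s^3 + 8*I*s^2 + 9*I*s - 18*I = (s + 3)*(s + 6)*(I*s - I)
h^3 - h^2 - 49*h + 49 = (h - 7)*(h - 1)*(h + 7)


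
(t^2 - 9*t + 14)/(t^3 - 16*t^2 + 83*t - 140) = (t - 2)/(t^2 - 9*t + 20)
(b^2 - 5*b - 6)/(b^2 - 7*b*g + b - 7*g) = (b - 6)/(b - 7*g)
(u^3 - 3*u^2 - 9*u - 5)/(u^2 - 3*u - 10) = (u^2 + 2*u + 1)/(u + 2)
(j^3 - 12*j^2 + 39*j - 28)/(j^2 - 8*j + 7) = j - 4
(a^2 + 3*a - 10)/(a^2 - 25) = (a - 2)/(a - 5)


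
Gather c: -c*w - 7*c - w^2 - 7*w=c*(-w - 7) - w^2 - 7*w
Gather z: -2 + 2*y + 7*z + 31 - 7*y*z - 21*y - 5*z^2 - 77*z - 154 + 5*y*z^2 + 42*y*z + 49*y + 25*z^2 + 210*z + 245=30*y + z^2*(5*y + 20) + z*(35*y + 140) + 120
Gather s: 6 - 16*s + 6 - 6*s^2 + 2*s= -6*s^2 - 14*s + 12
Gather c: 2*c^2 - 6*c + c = 2*c^2 - 5*c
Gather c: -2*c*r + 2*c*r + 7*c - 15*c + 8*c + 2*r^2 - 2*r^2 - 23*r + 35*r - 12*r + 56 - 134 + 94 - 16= 0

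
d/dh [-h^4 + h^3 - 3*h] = -4*h^3 + 3*h^2 - 3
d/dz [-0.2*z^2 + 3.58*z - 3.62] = 3.58 - 0.4*z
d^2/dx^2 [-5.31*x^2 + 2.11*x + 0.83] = -10.6200000000000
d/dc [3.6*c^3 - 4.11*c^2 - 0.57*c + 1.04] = 10.8*c^2 - 8.22*c - 0.57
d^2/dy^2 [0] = 0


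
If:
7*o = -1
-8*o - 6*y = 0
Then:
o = -1/7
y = 4/21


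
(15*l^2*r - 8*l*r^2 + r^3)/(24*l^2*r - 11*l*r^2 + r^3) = (-5*l + r)/(-8*l + r)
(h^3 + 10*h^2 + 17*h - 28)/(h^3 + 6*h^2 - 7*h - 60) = (h^2 + 6*h - 7)/(h^2 + 2*h - 15)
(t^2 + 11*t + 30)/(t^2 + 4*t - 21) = (t^2 + 11*t + 30)/(t^2 + 4*t - 21)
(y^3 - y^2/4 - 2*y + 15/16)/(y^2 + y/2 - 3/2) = (8*y^2 - 14*y + 5)/(8*(y - 1))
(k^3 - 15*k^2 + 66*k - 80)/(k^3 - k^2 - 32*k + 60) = (k - 8)/(k + 6)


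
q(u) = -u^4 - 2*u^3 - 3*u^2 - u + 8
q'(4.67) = -567.26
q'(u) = -4*u^3 - 6*u^2 - 6*u - 1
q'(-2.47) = 37.49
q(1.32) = -6.18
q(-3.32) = -70.05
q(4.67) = -741.42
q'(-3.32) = 99.16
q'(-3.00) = 71.00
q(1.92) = -32.72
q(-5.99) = -951.19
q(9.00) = -8263.00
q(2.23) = -56.06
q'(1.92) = -62.95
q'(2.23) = -88.58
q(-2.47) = -14.92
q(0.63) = 5.52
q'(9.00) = -3457.00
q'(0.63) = -8.16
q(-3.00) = -43.00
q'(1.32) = -28.57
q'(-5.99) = 679.35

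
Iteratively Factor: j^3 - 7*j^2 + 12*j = (j - 4)*(j^2 - 3*j) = (j - 4)*(j - 3)*(j)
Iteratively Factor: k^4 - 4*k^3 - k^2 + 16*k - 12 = (k - 2)*(k^3 - 2*k^2 - 5*k + 6) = (k - 2)*(k - 1)*(k^2 - k - 6) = (k - 3)*(k - 2)*(k - 1)*(k + 2)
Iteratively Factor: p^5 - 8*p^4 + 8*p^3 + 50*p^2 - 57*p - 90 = (p + 1)*(p^4 - 9*p^3 + 17*p^2 + 33*p - 90) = (p - 5)*(p + 1)*(p^3 - 4*p^2 - 3*p + 18) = (p - 5)*(p + 1)*(p + 2)*(p^2 - 6*p + 9) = (p - 5)*(p - 3)*(p + 1)*(p + 2)*(p - 3)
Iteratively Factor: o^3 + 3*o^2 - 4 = (o - 1)*(o^2 + 4*o + 4) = (o - 1)*(o + 2)*(o + 2)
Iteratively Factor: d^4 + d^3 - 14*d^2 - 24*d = (d - 4)*(d^3 + 5*d^2 + 6*d) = (d - 4)*(d + 3)*(d^2 + 2*d) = (d - 4)*(d + 2)*(d + 3)*(d)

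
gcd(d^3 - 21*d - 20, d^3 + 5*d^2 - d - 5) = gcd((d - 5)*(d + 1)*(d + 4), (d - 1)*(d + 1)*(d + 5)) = d + 1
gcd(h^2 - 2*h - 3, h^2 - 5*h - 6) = h + 1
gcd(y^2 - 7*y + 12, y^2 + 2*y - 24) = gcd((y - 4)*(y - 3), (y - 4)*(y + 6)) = y - 4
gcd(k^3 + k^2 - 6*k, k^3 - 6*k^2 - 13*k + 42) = k^2 + k - 6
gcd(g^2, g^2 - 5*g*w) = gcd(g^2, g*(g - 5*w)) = g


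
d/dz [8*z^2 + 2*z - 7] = 16*z + 2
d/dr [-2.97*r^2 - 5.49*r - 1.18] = -5.94*r - 5.49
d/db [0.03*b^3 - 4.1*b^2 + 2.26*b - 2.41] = 0.09*b^2 - 8.2*b + 2.26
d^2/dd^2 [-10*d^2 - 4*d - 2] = -20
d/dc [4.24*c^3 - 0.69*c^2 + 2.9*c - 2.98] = 12.72*c^2 - 1.38*c + 2.9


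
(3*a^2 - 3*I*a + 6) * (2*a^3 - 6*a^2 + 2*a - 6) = 6*a^5 - 18*a^4 - 6*I*a^4 + 18*a^3 + 18*I*a^3 - 54*a^2 - 6*I*a^2 + 12*a + 18*I*a - 36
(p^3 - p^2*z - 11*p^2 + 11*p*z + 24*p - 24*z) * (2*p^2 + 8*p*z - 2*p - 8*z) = 2*p^5 + 6*p^4*z - 24*p^4 - 8*p^3*z^2 - 72*p^3*z + 70*p^3 + 96*p^2*z^2 + 210*p^2*z - 48*p^2 - 280*p*z^2 - 144*p*z + 192*z^2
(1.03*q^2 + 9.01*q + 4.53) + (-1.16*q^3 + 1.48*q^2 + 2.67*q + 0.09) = -1.16*q^3 + 2.51*q^2 + 11.68*q + 4.62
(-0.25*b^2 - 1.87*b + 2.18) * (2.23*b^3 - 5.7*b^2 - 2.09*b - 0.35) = -0.5575*b^5 - 2.7451*b^4 + 16.0429*b^3 - 8.4302*b^2 - 3.9017*b - 0.763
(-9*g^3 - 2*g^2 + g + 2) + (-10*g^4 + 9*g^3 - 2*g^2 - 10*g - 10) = -10*g^4 - 4*g^2 - 9*g - 8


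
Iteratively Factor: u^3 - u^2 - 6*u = (u)*(u^2 - u - 6) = u*(u + 2)*(u - 3)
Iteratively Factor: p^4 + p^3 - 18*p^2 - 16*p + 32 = (p - 4)*(p^3 + 5*p^2 + 2*p - 8) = (p - 4)*(p + 2)*(p^2 + 3*p - 4) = (p - 4)*(p - 1)*(p + 2)*(p + 4)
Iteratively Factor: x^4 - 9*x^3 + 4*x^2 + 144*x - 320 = (x - 4)*(x^3 - 5*x^2 - 16*x + 80) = (x - 4)*(x + 4)*(x^2 - 9*x + 20) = (x - 4)^2*(x + 4)*(x - 5)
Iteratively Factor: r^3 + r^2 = (r)*(r^2 + r) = r^2*(r + 1)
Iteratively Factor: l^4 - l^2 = (l)*(l^3 - l) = l*(l + 1)*(l^2 - l) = l*(l - 1)*(l + 1)*(l)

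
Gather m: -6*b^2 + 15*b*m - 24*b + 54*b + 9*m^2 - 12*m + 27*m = -6*b^2 + 30*b + 9*m^2 + m*(15*b + 15)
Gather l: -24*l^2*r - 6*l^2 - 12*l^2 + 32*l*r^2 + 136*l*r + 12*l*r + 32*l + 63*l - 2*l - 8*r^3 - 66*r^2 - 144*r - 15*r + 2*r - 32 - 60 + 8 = l^2*(-24*r - 18) + l*(32*r^2 + 148*r + 93) - 8*r^3 - 66*r^2 - 157*r - 84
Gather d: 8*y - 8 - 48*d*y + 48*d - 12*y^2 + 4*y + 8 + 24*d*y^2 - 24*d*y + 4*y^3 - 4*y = d*(24*y^2 - 72*y + 48) + 4*y^3 - 12*y^2 + 8*y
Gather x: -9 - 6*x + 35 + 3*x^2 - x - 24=3*x^2 - 7*x + 2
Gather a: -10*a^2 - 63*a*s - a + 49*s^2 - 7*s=-10*a^2 + a*(-63*s - 1) + 49*s^2 - 7*s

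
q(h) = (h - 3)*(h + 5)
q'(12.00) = 26.00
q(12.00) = 153.00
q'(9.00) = 20.00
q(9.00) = 84.00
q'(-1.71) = -1.42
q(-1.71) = -15.50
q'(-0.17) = 1.66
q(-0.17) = -15.31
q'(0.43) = 2.86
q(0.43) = -13.96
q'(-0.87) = 0.26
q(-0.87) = -15.98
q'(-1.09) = -0.18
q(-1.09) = -15.99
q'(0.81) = 3.62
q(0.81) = -12.72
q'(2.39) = 6.78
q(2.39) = -4.51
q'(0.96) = 3.92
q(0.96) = -12.16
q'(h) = 2*h + 2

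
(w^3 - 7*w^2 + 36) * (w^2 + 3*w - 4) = w^5 - 4*w^4 - 25*w^3 + 64*w^2 + 108*w - 144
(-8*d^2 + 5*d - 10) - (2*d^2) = -10*d^2 + 5*d - 10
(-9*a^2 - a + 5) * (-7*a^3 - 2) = 63*a^5 + 7*a^4 - 35*a^3 + 18*a^2 + 2*a - 10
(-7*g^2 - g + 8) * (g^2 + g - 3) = -7*g^4 - 8*g^3 + 28*g^2 + 11*g - 24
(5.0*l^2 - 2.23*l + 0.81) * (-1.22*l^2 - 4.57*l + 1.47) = -6.1*l^4 - 20.1294*l^3 + 16.5529*l^2 - 6.9798*l + 1.1907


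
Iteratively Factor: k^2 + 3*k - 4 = (k + 4)*(k - 1)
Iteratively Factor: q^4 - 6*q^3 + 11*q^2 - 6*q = (q)*(q^3 - 6*q^2 + 11*q - 6) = q*(q - 3)*(q^2 - 3*q + 2) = q*(q - 3)*(q - 2)*(q - 1)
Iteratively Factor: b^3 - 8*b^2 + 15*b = (b - 5)*(b^2 - 3*b) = (b - 5)*(b - 3)*(b)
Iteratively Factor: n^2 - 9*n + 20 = (n - 4)*(n - 5)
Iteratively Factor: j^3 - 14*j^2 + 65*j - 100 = (j - 5)*(j^2 - 9*j + 20) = (j - 5)*(j - 4)*(j - 5)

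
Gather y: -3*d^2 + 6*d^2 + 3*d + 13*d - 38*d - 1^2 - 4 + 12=3*d^2 - 22*d + 7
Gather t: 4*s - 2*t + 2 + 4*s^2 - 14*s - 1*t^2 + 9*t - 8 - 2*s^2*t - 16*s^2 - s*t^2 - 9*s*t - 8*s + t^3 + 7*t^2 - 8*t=-12*s^2 - 18*s + t^3 + t^2*(6 - s) + t*(-2*s^2 - 9*s - 1) - 6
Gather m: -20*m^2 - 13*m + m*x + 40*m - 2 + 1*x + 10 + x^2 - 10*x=-20*m^2 + m*(x + 27) + x^2 - 9*x + 8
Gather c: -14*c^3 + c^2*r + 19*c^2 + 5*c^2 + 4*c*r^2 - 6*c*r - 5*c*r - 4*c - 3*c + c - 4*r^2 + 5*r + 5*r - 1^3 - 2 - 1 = -14*c^3 + c^2*(r + 24) + c*(4*r^2 - 11*r - 6) - 4*r^2 + 10*r - 4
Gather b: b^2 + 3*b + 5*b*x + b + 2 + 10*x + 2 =b^2 + b*(5*x + 4) + 10*x + 4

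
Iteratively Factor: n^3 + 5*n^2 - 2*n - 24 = (n + 4)*(n^2 + n - 6) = (n + 3)*(n + 4)*(n - 2)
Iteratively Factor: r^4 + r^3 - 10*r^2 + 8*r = (r - 1)*(r^3 + 2*r^2 - 8*r) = r*(r - 1)*(r^2 + 2*r - 8) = r*(r - 1)*(r + 4)*(r - 2)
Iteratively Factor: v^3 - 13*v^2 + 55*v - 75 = (v - 3)*(v^2 - 10*v + 25) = (v - 5)*(v - 3)*(v - 5)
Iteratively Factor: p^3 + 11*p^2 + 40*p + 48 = (p + 3)*(p^2 + 8*p + 16) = (p + 3)*(p + 4)*(p + 4)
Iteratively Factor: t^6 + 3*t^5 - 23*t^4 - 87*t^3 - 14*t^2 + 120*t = (t - 5)*(t^5 + 8*t^4 + 17*t^3 - 2*t^2 - 24*t) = t*(t - 5)*(t^4 + 8*t^3 + 17*t^2 - 2*t - 24) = t*(t - 5)*(t + 3)*(t^3 + 5*t^2 + 2*t - 8) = t*(t - 5)*(t + 2)*(t + 3)*(t^2 + 3*t - 4) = t*(t - 5)*(t - 1)*(t + 2)*(t + 3)*(t + 4)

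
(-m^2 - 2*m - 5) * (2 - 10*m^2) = 10*m^4 + 20*m^3 + 48*m^2 - 4*m - 10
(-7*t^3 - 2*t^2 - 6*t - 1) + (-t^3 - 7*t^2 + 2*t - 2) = -8*t^3 - 9*t^2 - 4*t - 3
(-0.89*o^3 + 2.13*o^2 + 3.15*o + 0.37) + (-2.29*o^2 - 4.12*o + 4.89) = -0.89*o^3 - 0.16*o^2 - 0.97*o + 5.26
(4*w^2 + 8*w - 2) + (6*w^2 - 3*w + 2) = 10*w^2 + 5*w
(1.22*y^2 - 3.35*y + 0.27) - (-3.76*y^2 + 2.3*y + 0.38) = 4.98*y^2 - 5.65*y - 0.11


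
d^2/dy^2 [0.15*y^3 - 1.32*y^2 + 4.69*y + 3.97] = 0.9*y - 2.64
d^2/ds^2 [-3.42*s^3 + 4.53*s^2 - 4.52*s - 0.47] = 9.06 - 20.52*s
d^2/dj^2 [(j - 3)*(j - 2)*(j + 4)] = 6*j - 2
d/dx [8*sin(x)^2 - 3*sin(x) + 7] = (16*sin(x) - 3)*cos(x)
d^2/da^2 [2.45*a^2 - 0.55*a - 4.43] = 4.90000000000000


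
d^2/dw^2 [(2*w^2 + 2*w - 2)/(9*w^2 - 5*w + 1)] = 8*(63*w^3 - 135*w^2 + 54*w - 5)/(729*w^6 - 1215*w^5 + 918*w^4 - 395*w^3 + 102*w^2 - 15*w + 1)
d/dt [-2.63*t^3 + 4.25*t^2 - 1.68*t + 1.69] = -7.89*t^2 + 8.5*t - 1.68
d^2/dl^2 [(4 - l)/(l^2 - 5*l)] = 2*(3*l*(l - 5)*(l - 3) - (l - 4)*(2*l - 5)^2)/(l^3*(l - 5)^3)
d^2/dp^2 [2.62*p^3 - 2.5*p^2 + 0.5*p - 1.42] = 15.72*p - 5.0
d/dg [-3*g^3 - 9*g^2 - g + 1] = -9*g^2 - 18*g - 1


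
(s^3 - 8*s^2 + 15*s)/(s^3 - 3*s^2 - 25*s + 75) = s/(s + 5)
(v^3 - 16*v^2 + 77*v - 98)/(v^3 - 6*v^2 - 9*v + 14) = (v^2 - 9*v + 14)/(v^2 + v - 2)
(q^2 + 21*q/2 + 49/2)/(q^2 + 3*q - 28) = (q + 7/2)/(q - 4)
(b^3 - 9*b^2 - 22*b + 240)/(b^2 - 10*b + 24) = (b^2 - 3*b - 40)/(b - 4)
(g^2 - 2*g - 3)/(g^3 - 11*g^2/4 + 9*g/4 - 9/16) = 16*(g^2 - 2*g - 3)/(16*g^3 - 44*g^2 + 36*g - 9)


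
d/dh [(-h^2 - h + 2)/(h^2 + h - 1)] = (-2*h - 1)/(h^4 + 2*h^3 - h^2 - 2*h + 1)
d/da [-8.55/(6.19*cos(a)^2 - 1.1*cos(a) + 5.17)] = (9.405 - 105.849*cos(a))*sin(a)/(6.19*cos(a)^2 - 1.1*cos(a) + 5.17)^2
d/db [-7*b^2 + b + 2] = 1 - 14*b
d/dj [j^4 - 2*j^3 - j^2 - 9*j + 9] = 4*j^3 - 6*j^2 - 2*j - 9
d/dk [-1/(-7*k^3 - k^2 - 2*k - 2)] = (-21*k^2 - 2*k - 2)/(7*k^3 + k^2 + 2*k + 2)^2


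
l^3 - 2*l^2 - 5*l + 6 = (l - 3)*(l - 1)*(l + 2)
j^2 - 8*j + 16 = (j - 4)^2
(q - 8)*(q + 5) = q^2 - 3*q - 40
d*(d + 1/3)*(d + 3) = d^3 + 10*d^2/3 + d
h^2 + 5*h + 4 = (h + 1)*(h + 4)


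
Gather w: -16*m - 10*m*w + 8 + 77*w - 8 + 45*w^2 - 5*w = -16*m + 45*w^2 + w*(72 - 10*m)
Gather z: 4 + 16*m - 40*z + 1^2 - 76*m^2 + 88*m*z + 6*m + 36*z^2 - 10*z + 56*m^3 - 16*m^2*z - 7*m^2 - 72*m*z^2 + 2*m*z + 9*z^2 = 56*m^3 - 83*m^2 + 22*m + z^2*(45 - 72*m) + z*(-16*m^2 + 90*m - 50) + 5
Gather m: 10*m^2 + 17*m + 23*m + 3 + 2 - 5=10*m^2 + 40*m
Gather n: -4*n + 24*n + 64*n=84*n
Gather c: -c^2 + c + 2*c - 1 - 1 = -c^2 + 3*c - 2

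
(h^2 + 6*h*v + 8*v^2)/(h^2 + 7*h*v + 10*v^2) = (h + 4*v)/(h + 5*v)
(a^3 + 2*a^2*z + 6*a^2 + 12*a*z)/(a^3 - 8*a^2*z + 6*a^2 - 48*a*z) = (-a - 2*z)/(-a + 8*z)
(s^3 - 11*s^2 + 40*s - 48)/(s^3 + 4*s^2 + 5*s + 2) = (s^3 - 11*s^2 + 40*s - 48)/(s^3 + 4*s^2 + 5*s + 2)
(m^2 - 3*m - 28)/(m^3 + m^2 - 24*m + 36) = (m^2 - 3*m - 28)/(m^3 + m^2 - 24*m + 36)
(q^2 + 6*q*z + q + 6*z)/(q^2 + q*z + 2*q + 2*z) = (q^2 + 6*q*z + q + 6*z)/(q^2 + q*z + 2*q + 2*z)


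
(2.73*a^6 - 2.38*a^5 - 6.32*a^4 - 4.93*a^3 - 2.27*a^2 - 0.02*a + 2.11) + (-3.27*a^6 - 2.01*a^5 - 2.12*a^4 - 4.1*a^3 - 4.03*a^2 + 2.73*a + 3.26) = -0.54*a^6 - 4.39*a^5 - 8.44*a^4 - 9.03*a^3 - 6.3*a^2 + 2.71*a + 5.37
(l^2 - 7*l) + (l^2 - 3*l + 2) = 2*l^2 - 10*l + 2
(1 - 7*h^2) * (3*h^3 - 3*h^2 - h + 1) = -21*h^5 + 21*h^4 + 10*h^3 - 10*h^2 - h + 1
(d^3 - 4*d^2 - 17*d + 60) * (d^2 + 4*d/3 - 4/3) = d^5 - 8*d^4/3 - 71*d^3/3 + 128*d^2/3 + 308*d/3 - 80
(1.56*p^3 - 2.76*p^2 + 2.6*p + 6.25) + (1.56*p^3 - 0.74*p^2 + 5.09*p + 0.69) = 3.12*p^3 - 3.5*p^2 + 7.69*p + 6.94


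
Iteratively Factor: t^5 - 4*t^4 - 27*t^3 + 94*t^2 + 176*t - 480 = (t + 3)*(t^4 - 7*t^3 - 6*t^2 + 112*t - 160) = (t + 3)*(t + 4)*(t^3 - 11*t^2 + 38*t - 40) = (t - 4)*(t + 3)*(t + 4)*(t^2 - 7*t + 10) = (t - 5)*(t - 4)*(t + 3)*(t + 4)*(t - 2)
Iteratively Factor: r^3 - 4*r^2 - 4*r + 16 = (r - 4)*(r^2 - 4) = (r - 4)*(r + 2)*(r - 2)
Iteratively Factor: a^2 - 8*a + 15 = (a - 5)*(a - 3)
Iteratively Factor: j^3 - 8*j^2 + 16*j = (j)*(j^2 - 8*j + 16) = j*(j - 4)*(j - 4)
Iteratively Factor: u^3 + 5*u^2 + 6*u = (u)*(u^2 + 5*u + 6) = u*(u + 3)*(u + 2)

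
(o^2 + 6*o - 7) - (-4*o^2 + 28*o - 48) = 5*o^2 - 22*o + 41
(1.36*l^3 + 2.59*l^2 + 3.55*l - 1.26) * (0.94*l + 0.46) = 1.2784*l^4 + 3.0602*l^3 + 4.5284*l^2 + 0.4486*l - 0.5796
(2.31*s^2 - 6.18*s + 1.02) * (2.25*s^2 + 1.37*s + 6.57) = 5.1975*s^4 - 10.7403*s^3 + 9.0051*s^2 - 39.2052*s + 6.7014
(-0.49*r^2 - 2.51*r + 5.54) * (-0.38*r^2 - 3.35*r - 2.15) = 0.1862*r^4 + 2.5953*r^3 + 7.3568*r^2 - 13.1625*r - 11.911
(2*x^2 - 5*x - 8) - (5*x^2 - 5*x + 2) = -3*x^2 - 10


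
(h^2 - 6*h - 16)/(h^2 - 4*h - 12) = (h - 8)/(h - 6)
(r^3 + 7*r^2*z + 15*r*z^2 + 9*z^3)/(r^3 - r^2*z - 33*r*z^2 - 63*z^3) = (-r - z)/(-r + 7*z)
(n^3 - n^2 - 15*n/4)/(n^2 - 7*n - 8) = n*(-4*n^2 + 4*n + 15)/(4*(-n^2 + 7*n + 8))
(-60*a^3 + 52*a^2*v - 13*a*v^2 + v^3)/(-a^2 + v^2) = (60*a^3 - 52*a^2*v + 13*a*v^2 - v^3)/(a^2 - v^2)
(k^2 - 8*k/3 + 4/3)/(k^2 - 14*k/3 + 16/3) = (3*k - 2)/(3*k - 8)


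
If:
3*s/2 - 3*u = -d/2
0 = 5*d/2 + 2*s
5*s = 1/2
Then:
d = -2/25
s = 1/10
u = 11/300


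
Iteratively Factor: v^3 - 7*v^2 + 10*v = (v)*(v^2 - 7*v + 10) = v*(v - 5)*(v - 2)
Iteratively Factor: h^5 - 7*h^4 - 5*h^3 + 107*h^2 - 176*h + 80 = (h - 5)*(h^4 - 2*h^3 - 15*h^2 + 32*h - 16) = (h - 5)*(h - 1)*(h^3 - h^2 - 16*h + 16) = (h - 5)*(h - 1)^2*(h^2 - 16) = (h - 5)*(h - 4)*(h - 1)^2*(h + 4)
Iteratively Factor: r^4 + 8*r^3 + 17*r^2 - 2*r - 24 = (r + 4)*(r^3 + 4*r^2 + r - 6) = (r + 3)*(r + 4)*(r^2 + r - 2) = (r + 2)*(r + 3)*(r + 4)*(r - 1)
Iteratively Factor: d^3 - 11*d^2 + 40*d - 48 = (d - 4)*(d^2 - 7*d + 12) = (d - 4)^2*(d - 3)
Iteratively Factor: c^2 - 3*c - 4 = (c - 4)*(c + 1)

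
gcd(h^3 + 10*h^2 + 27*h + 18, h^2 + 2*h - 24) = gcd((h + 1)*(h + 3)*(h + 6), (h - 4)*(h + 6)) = h + 6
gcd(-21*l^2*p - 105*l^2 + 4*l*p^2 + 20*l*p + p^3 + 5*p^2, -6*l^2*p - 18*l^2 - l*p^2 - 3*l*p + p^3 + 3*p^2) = -3*l + p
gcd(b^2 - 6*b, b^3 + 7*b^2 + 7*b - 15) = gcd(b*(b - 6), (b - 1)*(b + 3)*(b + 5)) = 1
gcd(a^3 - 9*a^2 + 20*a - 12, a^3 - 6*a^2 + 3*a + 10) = a - 2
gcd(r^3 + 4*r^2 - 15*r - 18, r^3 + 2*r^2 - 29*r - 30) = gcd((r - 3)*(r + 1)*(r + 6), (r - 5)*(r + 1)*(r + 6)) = r^2 + 7*r + 6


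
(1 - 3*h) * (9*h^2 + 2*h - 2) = -27*h^3 + 3*h^2 + 8*h - 2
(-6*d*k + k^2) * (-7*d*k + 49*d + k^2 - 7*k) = 42*d^2*k^2 - 294*d^2*k - 13*d*k^3 + 91*d*k^2 + k^4 - 7*k^3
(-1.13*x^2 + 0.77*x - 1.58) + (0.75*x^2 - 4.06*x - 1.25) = -0.38*x^2 - 3.29*x - 2.83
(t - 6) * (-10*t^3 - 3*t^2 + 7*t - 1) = -10*t^4 + 57*t^3 + 25*t^2 - 43*t + 6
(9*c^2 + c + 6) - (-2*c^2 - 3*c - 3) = 11*c^2 + 4*c + 9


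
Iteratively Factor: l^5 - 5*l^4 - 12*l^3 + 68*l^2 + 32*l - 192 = (l - 2)*(l^4 - 3*l^3 - 18*l^2 + 32*l + 96) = (l - 2)*(l + 2)*(l^3 - 5*l^2 - 8*l + 48) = (l - 2)*(l + 2)*(l + 3)*(l^2 - 8*l + 16) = (l - 4)*(l - 2)*(l + 2)*(l + 3)*(l - 4)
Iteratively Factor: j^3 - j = (j - 1)*(j^2 + j) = (j - 1)*(j + 1)*(j)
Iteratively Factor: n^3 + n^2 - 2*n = (n - 1)*(n^2 + 2*n) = n*(n - 1)*(n + 2)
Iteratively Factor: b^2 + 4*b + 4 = (b + 2)*(b + 2)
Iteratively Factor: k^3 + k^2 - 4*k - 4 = (k + 2)*(k^2 - k - 2) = (k - 2)*(k + 2)*(k + 1)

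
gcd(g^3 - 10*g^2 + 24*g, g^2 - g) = g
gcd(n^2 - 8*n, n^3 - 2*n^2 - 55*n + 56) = n - 8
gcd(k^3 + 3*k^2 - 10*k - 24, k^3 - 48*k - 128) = k + 4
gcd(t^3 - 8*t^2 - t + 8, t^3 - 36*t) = 1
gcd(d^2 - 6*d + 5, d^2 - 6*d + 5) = d^2 - 6*d + 5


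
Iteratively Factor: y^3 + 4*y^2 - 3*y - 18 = (y + 3)*(y^2 + y - 6) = (y + 3)^2*(y - 2)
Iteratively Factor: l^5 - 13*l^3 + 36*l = (l - 2)*(l^4 + 2*l^3 - 9*l^2 - 18*l) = (l - 3)*(l - 2)*(l^3 + 5*l^2 + 6*l) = (l - 3)*(l - 2)*(l + 3)*(l^2 + 2*l) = l*(l - 3)*(l - 2)*(l + 3)*(l + 2)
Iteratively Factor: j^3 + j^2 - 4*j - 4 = (j + 2)*(j^2 - j - 2) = (j - 2)*(j + 2)*(j + 1)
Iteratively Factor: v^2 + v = (v)*(v + 1)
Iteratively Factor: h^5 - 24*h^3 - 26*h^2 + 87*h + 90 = (h + 3)*(h^4 - 3*h^3 - 15*h^2 + 19*h + 30) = (h - 5)*(h + 3)*(h^3 + 2*h^2 - 5*h - 6) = (h - 5)*(h + 3)^2*(h^2 - h - 2) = (h - 5)*(h - 2)*(h + 3)^2*(h + 1)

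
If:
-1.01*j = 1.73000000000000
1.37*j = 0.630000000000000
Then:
No Solution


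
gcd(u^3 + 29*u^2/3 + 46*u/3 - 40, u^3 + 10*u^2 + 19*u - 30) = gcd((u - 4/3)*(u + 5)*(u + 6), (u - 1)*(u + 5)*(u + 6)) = u^2 + 11*u + 30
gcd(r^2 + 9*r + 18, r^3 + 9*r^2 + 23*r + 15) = r + 3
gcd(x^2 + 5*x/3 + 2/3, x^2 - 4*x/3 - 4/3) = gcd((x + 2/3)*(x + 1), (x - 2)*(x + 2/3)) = x + 2/3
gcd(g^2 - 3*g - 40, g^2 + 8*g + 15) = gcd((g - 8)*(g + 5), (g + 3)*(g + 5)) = g + 5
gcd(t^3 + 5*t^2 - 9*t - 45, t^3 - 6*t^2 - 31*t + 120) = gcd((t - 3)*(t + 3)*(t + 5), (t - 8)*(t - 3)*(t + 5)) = t^2 + 2*t - 15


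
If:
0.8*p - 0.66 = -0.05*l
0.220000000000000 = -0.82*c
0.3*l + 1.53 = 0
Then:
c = -0.27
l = -5.10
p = 1.14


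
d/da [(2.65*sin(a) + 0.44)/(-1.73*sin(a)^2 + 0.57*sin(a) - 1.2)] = (4.5845*sin(a)^2 + 1.5224*sin(a) - 3.4308)*cos(a)/(2.9929*sin(a)^4 - 1.9722*sin(a)^3 + 4.4769*sin(a)^2 - 1.368*sin(a) + 1.44)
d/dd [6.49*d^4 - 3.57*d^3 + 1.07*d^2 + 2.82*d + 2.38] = 25.96*d^3 - 10.71*d^2 + 2.14*d + 2.82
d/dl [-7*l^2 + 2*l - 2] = 2 - 14*l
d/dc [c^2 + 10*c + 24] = 2*c + 10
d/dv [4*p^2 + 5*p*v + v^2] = 5*p + 2*v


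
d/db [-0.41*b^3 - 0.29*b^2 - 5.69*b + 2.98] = -1.23*b^2 - 0.58*b - 5.69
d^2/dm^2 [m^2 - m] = 2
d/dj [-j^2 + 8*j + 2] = 8 - 2*j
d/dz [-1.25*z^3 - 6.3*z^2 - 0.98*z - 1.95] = -3.75*z^2 - 12.6*z - 0.98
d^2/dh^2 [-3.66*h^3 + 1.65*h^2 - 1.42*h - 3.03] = 3.3 - 21.96*h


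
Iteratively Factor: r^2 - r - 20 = (r - 5)*(r + 4)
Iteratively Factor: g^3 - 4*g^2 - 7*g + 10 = (g - 1)*(g^2 - 3*g - 10) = (g - 5)*(g - 1)*(g + 2)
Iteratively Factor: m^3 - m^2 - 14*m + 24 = (m - 2)*(m^2 + m - 12) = (m - 3)*(m - 2)*(m + 4)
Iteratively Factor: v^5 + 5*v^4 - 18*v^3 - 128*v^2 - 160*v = (v + 2)*(v^4 + 3*v^3 - 24*v^2 - 80*v) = (v - 5)*(v + 2)*(v^3 + 8*v^2 + 16*v) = (v - 5)*(v + 2)*(v + 4)*(v^2 + 4*v) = (v - 5)*(v + 2)*(v + 4)^2*(v)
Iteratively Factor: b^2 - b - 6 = (b + 2)*(b - 3)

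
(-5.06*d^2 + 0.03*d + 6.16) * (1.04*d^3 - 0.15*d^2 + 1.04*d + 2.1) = -5.2624*d^5 + 0.7902*d^4 + 1.1395*d^3 - 11.5188*d^2 + 6.4694*d + 12.936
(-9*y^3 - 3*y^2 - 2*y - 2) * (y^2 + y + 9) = -9*y^5 - 12*y^4 - 86*y^3 - 31*y^2 - 20*y - 18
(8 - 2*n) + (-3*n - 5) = 3 - 5*n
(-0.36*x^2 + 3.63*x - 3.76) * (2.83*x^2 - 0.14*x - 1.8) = -1.0188*x^4 + 10.3233*x^3 - 10.501*x^2 - 6.0076*x + 6.768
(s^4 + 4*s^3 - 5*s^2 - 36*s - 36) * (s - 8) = s^5 - 4*s^4 - 37*s^3 + 4*s^2 + 252*s + 288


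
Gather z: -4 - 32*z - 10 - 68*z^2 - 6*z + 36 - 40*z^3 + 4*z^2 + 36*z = -40*z^3 - 64*z^2 - 2*z + 22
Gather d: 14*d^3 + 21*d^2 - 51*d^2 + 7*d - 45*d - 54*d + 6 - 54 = 14*d^3 - 30*d^2 - 92*d - 48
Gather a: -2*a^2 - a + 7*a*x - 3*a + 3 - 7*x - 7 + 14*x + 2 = -2*a^2 + a*(7*x - 4) + 7*x - 2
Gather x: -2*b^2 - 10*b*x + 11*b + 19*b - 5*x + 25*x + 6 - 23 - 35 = -2*b^2 + 30*b + x*(20 - 10*b) - 52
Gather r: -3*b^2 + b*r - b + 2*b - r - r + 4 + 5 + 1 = -3*b^2 + b + r*(b - 2) + 10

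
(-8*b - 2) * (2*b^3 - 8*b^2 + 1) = -16*b^4 + 60*b^3 + 16*b^2 - 8*b - 2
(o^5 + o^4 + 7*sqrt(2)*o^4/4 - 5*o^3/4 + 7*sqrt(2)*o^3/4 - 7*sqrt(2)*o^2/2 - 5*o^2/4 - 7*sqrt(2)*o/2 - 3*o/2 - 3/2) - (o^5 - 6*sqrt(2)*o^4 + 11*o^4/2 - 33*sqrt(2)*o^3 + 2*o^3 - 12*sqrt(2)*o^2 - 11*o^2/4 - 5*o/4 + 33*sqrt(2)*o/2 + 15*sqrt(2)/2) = -9*o^4/2 + 31*sqrt(2)*o^4/4 - 13*o^3/4 + 139*sqrt(2)*o^3/4 + 3*o^2/2 + 17*sqrt(2)*o^2/2 - 20*sqrt(2)*o - o/4 - 15*sqrt(2)/2 - 3/2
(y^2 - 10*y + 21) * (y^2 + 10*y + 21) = y^4 - 58*y^2 + 441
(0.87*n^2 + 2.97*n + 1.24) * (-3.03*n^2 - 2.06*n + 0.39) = -2.6361*n^4 - 10.7913*n^3 - 9.5361*n^2 - 1.3961*n + 0.4836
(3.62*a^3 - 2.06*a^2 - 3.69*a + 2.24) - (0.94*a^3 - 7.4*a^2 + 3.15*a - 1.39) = 2.68*a^3 + 5.34*a^2 - 6.84*a + 3.63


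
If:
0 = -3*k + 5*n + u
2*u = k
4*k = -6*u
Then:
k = 0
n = 0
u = 0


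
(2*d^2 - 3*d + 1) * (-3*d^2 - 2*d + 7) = -6*d^4 + 5*d^3 + 17*d^2 - 23*d + 7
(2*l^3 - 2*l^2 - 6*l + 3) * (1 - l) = -2*l^4 + 4*l^3 + 4*l^2 - 9*l + 3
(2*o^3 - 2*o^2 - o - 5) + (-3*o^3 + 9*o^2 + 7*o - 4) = -o^3 + 7*o^2 + 6*o - 9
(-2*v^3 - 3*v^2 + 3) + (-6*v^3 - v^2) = -8*v^3 - 4*v^2 + 3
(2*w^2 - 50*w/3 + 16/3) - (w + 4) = 2*w^2 - 53*w/3 + 4/3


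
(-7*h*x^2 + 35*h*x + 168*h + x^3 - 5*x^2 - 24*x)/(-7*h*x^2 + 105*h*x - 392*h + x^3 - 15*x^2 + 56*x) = (x + 3)/(x - 7)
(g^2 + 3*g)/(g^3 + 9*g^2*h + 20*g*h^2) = (g + 3)/(g^2 + 9*g*h + 20*h^2)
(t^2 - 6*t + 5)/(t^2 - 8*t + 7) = (t - 5)/(t - 7)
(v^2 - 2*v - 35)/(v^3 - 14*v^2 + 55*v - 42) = (v + 5)/(v^2 - 7*v + 6)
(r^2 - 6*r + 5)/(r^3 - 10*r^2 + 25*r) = (r - 1)/(r*(r - 5))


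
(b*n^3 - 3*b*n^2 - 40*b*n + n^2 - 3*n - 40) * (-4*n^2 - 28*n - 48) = -4*b*n^5 - 16*b*n^4 + 196*b*n^3 + 1264*b*n^2 + 1920*b*n - 4*n^4 - 16*n^3 + 196*n^2 + 1264*n + 1920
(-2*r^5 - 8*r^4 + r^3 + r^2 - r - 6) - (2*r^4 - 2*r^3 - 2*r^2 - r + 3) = -2*r^5 - 10*r^4 + 3*r^3 + 3*r^2 - 9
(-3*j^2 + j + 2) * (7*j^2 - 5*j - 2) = -21*j^4 + 22*j^3 + 15*j^2 - 12*j - 4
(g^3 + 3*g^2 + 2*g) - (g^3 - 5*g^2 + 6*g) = 8*g^2 - 4*g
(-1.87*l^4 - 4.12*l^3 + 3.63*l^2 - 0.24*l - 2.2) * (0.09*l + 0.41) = -0.1683*l^5 - 1.1375*l^4 - 1.3625*l^3 + 1.4667*l^2 - 0.2964*l - 0.902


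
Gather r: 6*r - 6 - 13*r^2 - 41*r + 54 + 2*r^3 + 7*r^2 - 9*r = 2*r^3 - 6*r^2 - 44*r + 48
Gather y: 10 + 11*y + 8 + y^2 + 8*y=y^2 + 19*y + 18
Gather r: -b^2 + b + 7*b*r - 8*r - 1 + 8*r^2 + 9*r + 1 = -b^2 + b + 8*r^2 + r*(7*b + 1)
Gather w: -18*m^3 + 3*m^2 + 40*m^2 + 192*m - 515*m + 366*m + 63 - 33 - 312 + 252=-18*m^3 + 43*m^2 + 43*m - 30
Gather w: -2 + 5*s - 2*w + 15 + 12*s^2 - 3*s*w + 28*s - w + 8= 12*s^2 + 33*s + w*(-3*s - 3) + 21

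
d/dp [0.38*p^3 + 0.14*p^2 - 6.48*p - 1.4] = 1.14*p^2 + 0.28*p - 6.48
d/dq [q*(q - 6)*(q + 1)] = 3*q^2 - 10*q - 6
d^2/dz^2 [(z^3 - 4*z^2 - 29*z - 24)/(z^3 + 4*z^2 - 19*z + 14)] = 4*(-4*z^6 - 15*z^5 - 402*z^4 - 695*z^3 + 1263*z^2 + 5970*z - 7909)/(z^9 + 12*z^8 - 9*z^7 - 350*z^6 + 507*z^5 + 3408*z^4 - 12655*z^3 + 17514*z^2 - 11172*z + 2744)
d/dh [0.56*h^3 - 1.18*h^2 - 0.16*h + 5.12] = 1.68*h^2 - 2.36*h - 0.16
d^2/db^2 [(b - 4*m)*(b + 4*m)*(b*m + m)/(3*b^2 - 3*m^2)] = 10*m^3*(-b^3 - 3*b^2 - 3*b*m^2 - m^2)/(b^6 - 3*b^4*m^2 + 3*b^2*m^4 - m^6)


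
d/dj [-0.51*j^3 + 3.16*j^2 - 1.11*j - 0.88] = -1.53*j^2 + 6.32*j - 1.11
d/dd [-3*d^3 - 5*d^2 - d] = -9*d^2 - 10*d - 1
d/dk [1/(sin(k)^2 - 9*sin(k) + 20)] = (9 - 2*sin(k))*cos(k)/(sin(k)^2 - 9*sin(k) + 20)^2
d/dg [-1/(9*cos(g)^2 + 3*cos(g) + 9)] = -(6*cos(g) + 1)*sin(g)/(3*(3*cos(g)^2 + cos(g) + 3)^2)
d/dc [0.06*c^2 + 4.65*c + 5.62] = 0.12*c + 4.65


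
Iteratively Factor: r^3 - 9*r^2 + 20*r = (r - 5)*(r^2 - 4*r) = (r - 5)*(r - 4)*(r)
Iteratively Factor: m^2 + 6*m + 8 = (m + 4)*(m + 2)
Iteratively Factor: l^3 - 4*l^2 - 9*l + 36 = (l - 3)*(l^2 - l - 12) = (l - 4)*(l - 3)*(l + 3)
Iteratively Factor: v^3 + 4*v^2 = (v)*(v^2 + 4*v) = v^2*(v + 4)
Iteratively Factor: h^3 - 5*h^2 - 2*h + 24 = (h - 3)*(h^2 - 2*h - 8) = (h - 4)*(h - 3)*(h + 2)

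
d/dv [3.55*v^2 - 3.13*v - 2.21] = 7.1*v - 3.13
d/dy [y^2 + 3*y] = 2*y + 3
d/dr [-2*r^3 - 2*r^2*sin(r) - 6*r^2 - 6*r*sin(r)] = -2*r^2*cos(r) - 6*r^2 - 4*r*sin(r) - 6*r*cos(r) - 12*r - 6*sin(r)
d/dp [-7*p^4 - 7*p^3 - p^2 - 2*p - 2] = -28*p^3 - 21*p^2 - 2*p - 2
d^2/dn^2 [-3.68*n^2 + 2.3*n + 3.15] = -7.36000000000000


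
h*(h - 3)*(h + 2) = h^3 - h^2 - 6*h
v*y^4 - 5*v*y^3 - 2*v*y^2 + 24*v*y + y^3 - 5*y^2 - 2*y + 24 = (y - 4)*(y - 3)*(y + 2)*(v*y + 1)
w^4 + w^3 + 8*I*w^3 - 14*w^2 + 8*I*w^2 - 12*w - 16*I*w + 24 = (w - 1)*(w + 2)*(w + 2*I)*(w + 6*I)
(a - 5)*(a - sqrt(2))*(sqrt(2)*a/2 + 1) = sqrt(2)*a^3/2 - 5*sqrt(2)*a^2/2 - sqrt(2)*a + 5*sqrt(2)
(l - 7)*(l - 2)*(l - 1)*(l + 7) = l^4 - 3*l^3 - 47*l^2 + 147*l - 98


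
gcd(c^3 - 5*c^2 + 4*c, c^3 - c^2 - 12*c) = c^2 - 4*c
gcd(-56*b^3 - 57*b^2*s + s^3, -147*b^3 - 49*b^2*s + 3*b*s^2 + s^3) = 7*b + s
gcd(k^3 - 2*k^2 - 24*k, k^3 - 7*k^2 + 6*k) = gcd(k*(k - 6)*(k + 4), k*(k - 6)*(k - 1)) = k^2 - 6*k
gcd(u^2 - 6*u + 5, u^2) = 1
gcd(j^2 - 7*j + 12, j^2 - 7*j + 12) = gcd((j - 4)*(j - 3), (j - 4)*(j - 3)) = j^2 - 7*j + 12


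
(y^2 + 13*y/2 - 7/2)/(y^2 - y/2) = (y + 7)/y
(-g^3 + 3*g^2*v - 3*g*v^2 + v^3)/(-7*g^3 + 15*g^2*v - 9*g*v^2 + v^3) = (-g + v)/(-7*g + v)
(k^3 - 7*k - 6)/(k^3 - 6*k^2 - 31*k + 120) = (k^2 + 3*k + 2)/(k^2 - 3*k - 40)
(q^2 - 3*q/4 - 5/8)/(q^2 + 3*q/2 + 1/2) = (q - 5/4)/(q + 1)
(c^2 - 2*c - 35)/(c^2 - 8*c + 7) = (c + 5)/(c - 1)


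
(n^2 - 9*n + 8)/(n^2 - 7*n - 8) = (n - 1)/(n + 1)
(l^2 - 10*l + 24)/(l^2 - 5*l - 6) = (l - 4)/(l + 1)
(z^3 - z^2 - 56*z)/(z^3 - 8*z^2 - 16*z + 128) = z*(z + 7)/(z^2 - 16)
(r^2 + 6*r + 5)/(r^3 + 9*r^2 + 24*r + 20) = (r + 1)/(r^2 + 4*r + 4)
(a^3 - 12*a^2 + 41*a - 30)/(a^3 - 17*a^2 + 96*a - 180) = (a - 1)/(a - 6)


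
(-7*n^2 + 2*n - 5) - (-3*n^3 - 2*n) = 3*n^3 - 7*n^2 + 4*n - 5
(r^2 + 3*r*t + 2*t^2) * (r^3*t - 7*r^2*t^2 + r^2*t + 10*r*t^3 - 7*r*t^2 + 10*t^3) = r^5*t - 4*r^4*t^2 + r^4*t - 9*r^3*t^3 - 4*r^3*t^2 + 16*r^2*t^4 - 9*r^2*t^3 + 20*r*t^5 + 16*r*t^4 + 20*t^5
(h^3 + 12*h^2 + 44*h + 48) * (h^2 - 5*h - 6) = h^5 + 7*h^4 - 22*h^3 - 244*h^2 - 504*h - 288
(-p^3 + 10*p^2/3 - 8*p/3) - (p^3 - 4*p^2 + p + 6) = -2*p^3 + 22*p^2/3 - 11*p/3 - 6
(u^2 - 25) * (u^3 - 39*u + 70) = u^5 - 64*u^3 + 70*u^2 + 975*u - 1750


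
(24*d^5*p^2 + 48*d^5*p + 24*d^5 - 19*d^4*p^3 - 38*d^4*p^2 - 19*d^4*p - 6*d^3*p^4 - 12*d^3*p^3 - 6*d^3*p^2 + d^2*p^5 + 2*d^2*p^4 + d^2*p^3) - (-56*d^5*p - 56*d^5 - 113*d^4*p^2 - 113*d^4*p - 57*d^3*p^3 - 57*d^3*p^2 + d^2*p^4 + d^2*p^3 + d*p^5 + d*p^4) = 24*d^5*p^2 + 104*d^5*p + 80*d^5 - 19*d^4*p^3 + 75*d^4*p^2 + 94*d^4*p - 6*d^3*p^4 + 45*d^3*p^3 + 51*d^3*p^2 + d^2*p^5 + d^2*p^4 - d*p^5 - d*p^4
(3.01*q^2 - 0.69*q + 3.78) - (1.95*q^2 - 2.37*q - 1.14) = 1.06*q^2 + 1.68*q + 4.92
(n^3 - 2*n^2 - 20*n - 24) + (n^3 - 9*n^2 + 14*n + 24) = 2*n^3 - 11*n^2 - 6*n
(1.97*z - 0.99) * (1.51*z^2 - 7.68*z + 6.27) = 2.9747*z^3 - 16.6245*z^2 + 19.9551*z - 6.2073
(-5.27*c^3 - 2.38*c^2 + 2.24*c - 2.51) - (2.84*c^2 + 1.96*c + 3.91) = -5.27*c^3 - 5.22*c^2 + 0.28*c - 6.42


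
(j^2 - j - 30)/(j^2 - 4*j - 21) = (-j^2 + j + 30)/(-j^2 + 4*j + 21)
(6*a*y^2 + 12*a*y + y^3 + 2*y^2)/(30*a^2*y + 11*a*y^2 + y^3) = (y + 2)/(5*a + y)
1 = 1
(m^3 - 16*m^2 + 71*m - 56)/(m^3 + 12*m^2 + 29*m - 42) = (m^2 - 15*m + 56)/(m^2 + 13*m + 42)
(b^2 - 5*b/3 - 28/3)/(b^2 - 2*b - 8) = (b + 7/3)/(b + 2)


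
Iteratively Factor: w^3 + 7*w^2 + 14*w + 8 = (w + 2)*(w^2 + 5*w + 4) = (w + 2)*(w + 4)*(w + 1)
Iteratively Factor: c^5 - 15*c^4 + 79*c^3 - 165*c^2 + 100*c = (c - 5)*(c^4 - 10*c^3 + 29*c^2 - 20*c) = (c - 5)^2*(c^3 - 5*c^2 + 4*c) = (c - 5)^2*(c - 1)*(c^2 - 4*c) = c*(c - 5)^2*(c - 1)*(c - 4)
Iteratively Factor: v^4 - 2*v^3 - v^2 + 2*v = (v)*(v^3 - 2*v^2 - v + 2) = v*(v - 1)*(v^2 - v - 2) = v*(v - 1)*(v + 1)*(v - 2)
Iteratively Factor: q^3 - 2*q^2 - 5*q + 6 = (q - 1)*(q^2 - q - 6) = (q - 3)*(q - 1)*(q + 2)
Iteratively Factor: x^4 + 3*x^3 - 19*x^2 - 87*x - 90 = (x + 2)*(x^3 + x^2 - 21*x - 45) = (x + 2)*(x + 3)*(x^2 - 2*x - 15) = (x + 2)*(x + 3)^2*(x - 5)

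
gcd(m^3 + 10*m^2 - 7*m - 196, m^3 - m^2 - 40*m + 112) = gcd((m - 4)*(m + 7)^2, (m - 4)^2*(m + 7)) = m^2 + 3*m - 28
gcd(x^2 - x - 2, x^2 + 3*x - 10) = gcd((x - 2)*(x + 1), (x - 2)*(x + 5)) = x - 2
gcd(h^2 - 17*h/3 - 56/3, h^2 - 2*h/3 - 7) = h + 7/3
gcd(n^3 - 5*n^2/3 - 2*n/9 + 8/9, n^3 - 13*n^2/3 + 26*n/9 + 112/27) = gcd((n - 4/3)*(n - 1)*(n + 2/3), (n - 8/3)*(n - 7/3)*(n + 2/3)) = n + 2/3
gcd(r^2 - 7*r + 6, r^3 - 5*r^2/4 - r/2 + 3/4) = r - 1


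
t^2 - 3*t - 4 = (t - 4)*(t + 1)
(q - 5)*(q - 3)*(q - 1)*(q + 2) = q^4 - 7*q^3 + 5*q^2 + 31*q - 30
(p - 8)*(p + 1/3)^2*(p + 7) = p^4 - p^3/3 - 509*p^2/9 - 337*p/9 - 56/9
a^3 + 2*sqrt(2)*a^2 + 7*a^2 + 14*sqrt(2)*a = a*(a + 7)*(a + 2*sqrt(2))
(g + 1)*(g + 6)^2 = g^3 + 13*g^2 + 48*g + 36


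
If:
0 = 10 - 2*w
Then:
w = 5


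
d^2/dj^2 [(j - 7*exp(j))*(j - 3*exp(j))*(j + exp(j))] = -9*j^2*exp(j) + 44*j*exp(2*j) - 36*j*exp(j) + 6*j + 189*exp(3*j) + 44*exp(2*j) - 18*exp(j)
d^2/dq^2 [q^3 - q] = 6*q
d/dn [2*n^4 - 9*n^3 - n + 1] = 8*n^3 - 27*n^2 - 1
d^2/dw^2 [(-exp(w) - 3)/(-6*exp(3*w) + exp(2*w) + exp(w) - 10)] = (144*exp(6*w) + 954*exp(5*w) - 173*exp(4*w) - 805*exp(3*w) - 1551*exp(2*w) + 133*exp(w) + 130)*exp(w)/(216*exp(9*w) - 108*exp(8*w) - 90*exp(7*w) + 1115*exp(6*w) - 345*exp(5*w) - 333*exp(4*w) + 1859*exp(3*w) - 270*exp(2*w) - 300*exp(w) + 1000)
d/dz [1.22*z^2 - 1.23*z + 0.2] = 2.44*z - 1.23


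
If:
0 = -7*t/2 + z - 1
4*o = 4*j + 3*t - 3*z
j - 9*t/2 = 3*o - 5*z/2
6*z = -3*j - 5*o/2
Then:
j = 588/1391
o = 576/1391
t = -550/1391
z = -534/1391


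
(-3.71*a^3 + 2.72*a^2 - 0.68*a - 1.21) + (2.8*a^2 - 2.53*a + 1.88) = -3.71*a^3 + 5.52*a^2 - 3.21*a + 0.67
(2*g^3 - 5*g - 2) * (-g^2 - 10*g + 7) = -2*g^5 - 20*g^4 + 19*g^3 + 52*g^2 - 15*g - 14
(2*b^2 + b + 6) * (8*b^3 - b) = 16*b^5 + 8*b^4 + 46*b^3 - b^2 - 6*b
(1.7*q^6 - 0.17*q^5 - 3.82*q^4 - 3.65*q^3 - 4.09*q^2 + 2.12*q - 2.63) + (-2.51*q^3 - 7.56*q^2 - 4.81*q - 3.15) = 1.7*q^6 - 0.17*q^5 - 3.82*q^4 - 6.16*q^3 - 11.65*q^2 - 2.69*q - 5.78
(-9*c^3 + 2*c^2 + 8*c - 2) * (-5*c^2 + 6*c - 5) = 45*c^5 - 64*c^4 + 17*c^3 + 48*c^2 - 52*c + 10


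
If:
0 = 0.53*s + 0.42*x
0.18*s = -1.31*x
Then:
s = 0.00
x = 0.00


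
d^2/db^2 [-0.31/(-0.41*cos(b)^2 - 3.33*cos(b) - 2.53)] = (-0.208444*(1 - cos(b)^2)^2 - 1.269729*cos(b)^3 - 2.255529*cos(b)^2 + 5.151177*cos(b) + 6.440436)/(0.41*cos(b)^2 + 3.33*cos(b) + 2.53)^3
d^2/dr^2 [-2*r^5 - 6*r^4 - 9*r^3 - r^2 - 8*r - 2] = -40*r^3 - 72*r^2 - 54*r - 2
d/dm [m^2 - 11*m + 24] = 2*m - 11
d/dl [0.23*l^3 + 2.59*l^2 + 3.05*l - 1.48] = 0.69*l^2 + 5.18*l + 3.05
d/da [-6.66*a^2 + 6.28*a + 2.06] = 6.28 - 13.32*a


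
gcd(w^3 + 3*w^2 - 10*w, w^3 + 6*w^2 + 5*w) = w^2 + 5*w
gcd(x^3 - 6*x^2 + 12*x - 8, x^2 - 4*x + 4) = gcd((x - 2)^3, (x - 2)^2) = x^2 - 4*x + 4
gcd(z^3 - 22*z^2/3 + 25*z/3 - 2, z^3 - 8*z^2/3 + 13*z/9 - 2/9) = z - 1/3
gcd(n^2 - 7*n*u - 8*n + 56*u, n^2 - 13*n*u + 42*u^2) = -n + 7*u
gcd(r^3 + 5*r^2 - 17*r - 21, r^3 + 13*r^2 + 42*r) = r + 7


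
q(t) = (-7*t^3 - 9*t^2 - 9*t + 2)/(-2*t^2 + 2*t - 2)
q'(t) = (4*t - 2)*(-7*t^3 - 9*t^2 - 9*t + 2)/(-2*t^2 + 2*t - 2)^2 + (-21*t^2 - 18*t - 9)/(-2*t^2 + 2*t - 2)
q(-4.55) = -9.83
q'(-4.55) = 3.11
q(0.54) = 4.38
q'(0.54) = 16.06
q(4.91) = 26.93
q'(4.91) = 3.18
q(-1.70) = -2.30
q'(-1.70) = 1.69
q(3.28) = 21.90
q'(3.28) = 2.97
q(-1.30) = -1.74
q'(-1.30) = 1.07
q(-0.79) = -1.44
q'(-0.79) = 0.10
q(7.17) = 34.32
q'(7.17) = 3.34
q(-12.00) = -34.75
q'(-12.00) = 3.44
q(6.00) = 30.45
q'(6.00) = 3.28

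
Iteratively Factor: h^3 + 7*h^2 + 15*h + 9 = (h + 3)*(h^2 + 4*h + 3) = (h + 1)*(h + 3)*(h + 3)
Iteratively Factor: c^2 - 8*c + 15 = (c - 5)*(c - 3)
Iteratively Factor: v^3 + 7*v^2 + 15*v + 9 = (v + 3)*(v^2 + 4*v + 3) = (v + 1)*(v + 3)*(v + 3)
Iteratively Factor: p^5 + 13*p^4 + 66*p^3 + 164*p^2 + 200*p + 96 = (p + 2)*(p^4 + 11*p^3 + 44*p^2 + 76*p + 48) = (p + 2)^2*(p^3 + 9*p^2 + 26*p + 24) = (p + 2)^2*(p + 4)*(p^2 + 5*p + 6) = (p + 2)^3*(p + 4)*(p + 3)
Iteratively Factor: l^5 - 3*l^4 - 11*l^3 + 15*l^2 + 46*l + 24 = (l - 4)*(l^4 + l^3 - 7*l^2 - 13*l - 6) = (l - 4)*(l + 1)*(l^3 - 7*l - 6) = (l - 4)*(l - 3)*(l + 1)*(l^2 + 3*l + 2) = (l - 4)*(l - 3)*(l + 1)^2*(l + 2)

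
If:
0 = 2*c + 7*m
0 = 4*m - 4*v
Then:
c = -7*v/2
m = v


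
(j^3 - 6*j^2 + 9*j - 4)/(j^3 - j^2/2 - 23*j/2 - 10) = 2*(j^2 - 2*j + 1)/(2*j^2 + 7*j + 5)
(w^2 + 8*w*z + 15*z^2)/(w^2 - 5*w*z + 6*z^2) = (w^2 + 8*w*z + 15*z^2)/(w^2 - 5*w*z + 6*z^2)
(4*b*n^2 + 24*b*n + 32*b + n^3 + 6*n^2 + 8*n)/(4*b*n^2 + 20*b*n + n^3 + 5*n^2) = (n^2 + 6*n + 8)/(n*(n + 5))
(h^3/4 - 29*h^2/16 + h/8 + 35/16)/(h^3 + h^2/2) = (4*h^3 - 29*h^2 + 2*h + 35)/(8*h^2*(2*h + 1))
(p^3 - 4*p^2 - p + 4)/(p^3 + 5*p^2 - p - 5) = (p - 4)/(p + 5)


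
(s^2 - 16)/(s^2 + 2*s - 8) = (s - 4)/(s - 2)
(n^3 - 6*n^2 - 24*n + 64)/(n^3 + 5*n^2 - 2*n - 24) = (n - 8)/(n + 3)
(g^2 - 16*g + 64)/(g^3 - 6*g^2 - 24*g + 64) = (g - 8)/(g^2 + 2*g - 8)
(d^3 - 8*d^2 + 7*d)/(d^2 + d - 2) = d*(d - 7)/(d + 2)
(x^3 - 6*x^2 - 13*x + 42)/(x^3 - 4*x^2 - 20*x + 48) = (x^2 - 4*x - 21)/(x^2 - 2*x - 24)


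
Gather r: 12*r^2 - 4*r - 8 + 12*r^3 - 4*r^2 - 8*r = 12*r^3 + 8*r^2 - 12*r - 8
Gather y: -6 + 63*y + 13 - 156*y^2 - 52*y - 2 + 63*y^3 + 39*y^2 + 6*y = 63*y^3 - 117*y^2 + 17*y + 5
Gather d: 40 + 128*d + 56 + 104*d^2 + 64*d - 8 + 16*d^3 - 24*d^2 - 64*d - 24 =16*d^3 + 80*d^2 + 128*d + 64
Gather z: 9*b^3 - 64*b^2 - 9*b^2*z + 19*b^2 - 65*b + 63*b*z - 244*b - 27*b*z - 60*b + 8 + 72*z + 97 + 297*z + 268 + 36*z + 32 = 9*b^3 - 45*b^2 - 369*b + z*(-9*b^2 + 36*b + 405) + 405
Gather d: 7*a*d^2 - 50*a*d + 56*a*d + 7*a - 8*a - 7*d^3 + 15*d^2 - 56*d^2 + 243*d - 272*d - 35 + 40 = -a - 7*d^3 + d^2*(7*a - 41) + d*(6*a - 29) + 5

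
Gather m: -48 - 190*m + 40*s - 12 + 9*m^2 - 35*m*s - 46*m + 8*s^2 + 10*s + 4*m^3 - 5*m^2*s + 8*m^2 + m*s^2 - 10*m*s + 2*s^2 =4*m^3 + m^2*(17 - 5*s) + m*(s^2 - 45*s - 236) + 10*s^2 + 50*s - 60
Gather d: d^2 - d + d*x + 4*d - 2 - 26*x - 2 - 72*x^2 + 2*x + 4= d^2 + d*(x + 3) - 72*x^2 - 24*x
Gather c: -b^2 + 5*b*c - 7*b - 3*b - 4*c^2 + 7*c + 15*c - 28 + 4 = -b^2 - 10*b - 4*c^2 + c*(5*b + 22) - 24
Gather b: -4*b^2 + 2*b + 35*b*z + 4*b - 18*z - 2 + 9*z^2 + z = -4*b^2 + b*(35*z + 6) + 9*z^2 - 17*z - 2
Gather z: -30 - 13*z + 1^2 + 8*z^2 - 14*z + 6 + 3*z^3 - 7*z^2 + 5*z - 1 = 3*z^3 + z^2 - 22*z - 24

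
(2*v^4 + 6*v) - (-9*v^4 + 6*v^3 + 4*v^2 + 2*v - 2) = 11*v^4 - 6*v^3 - 4*v^2 + 4*v + 2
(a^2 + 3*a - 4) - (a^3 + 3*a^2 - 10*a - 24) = -a^3 - 2*a^2 + 13*a + 20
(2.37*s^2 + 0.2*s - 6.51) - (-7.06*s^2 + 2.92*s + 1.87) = 9.43*s^2 - 2.72*s - 8.38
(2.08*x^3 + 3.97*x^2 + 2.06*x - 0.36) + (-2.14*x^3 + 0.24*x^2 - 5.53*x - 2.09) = -0.0600000000000001*x^3 + 4.21*x^2 - 3.47*x - 2.45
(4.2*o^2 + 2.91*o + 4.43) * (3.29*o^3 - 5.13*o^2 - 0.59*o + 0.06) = 13.818*o^5 - 11.9721*o^4 - 2.8316*o^3 - 24.1908*o^2 - 2.4391*o + 0.2658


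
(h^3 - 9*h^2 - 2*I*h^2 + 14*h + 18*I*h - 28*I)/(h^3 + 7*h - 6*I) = (h^2 - 9*h + 14)/(h^2 + 2*I*h + 3)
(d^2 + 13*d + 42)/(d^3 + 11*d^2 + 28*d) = (d + 6)/(d*(d + 4))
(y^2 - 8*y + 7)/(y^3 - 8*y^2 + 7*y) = 1/y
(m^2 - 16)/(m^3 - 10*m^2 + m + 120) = (m^2 - 16)/(m^3 - 10*m^2 + m + 120)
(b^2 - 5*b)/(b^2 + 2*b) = (b - 5)/(b + 2)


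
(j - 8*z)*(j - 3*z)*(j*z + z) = j^3*z - 11*j^2*z^2 + j^2*z + 24*j*z^3 - 11*j*z^2 + 24*z^3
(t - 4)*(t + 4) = t^2 - 16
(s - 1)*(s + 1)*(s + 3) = s^3 + 3*s^2 - s - 3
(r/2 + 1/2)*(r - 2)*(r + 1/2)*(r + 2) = r^4/2 + 3*r^3/4 - 7*r^2/4 - 3*r - 1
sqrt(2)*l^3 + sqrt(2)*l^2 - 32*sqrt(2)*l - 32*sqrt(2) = (l - 4*sqrt(2))*(l + 4*sqrt(2))*(sqrt(2)*l + sqrt(2))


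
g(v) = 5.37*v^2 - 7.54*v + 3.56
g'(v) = 10.74*v - 7.54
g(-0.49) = 8.54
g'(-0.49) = -12.80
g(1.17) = 2.09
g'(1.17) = 5.03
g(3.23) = 35.23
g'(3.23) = 27.15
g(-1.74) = 32.94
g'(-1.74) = -26.23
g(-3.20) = 82.68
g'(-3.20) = -41.91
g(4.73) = 88.04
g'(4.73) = 43.26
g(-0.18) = 5.09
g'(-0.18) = -9.47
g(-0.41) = 7.55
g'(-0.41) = -11.94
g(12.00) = 686.36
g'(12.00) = 121.34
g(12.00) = 686.36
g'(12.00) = 121.34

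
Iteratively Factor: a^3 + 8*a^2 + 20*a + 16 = (a + 2)*(a^2 + 6*a + 8) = (a + 2)^2*(a + 4)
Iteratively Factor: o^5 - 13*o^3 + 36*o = (o - 3)*(o^4 + 3*o^3 - 4*o^2 - 12*o) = o*(o - 3)*(o^3 + 3*o^2 - 4*o - 12) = o*(o - 3)*(o + 2)*(o^2 + o - 6) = o*(o - 3)*(o + 2)*(o + 3)*(o - 2)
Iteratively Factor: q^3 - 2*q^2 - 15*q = (q)*(q^2 - 2*q - 15) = q*(q - 5)*(q + 3)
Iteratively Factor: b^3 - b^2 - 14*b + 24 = (b + 4)*(b^2 - 5*b + 6) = (b - 3)*(b + 4)*(b - 2)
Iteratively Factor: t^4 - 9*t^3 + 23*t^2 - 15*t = (t - 3)*(t^3 - 6*t^2 + 5*t) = t*(t - 3)*(t^2 - 6*t + 5) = t*(t - 5)*(t - 3)*(t - 1)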